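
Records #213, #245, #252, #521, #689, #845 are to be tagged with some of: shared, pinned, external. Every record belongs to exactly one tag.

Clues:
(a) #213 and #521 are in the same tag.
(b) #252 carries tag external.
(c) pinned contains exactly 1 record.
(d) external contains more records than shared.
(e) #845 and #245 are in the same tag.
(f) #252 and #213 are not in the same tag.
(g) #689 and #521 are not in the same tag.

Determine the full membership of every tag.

shared = {#213, #521}; pinned = {#689}; external = {#245, #252, #845}

From (b): #252 ∈ external.
(f): #213 ∉ external.
(a): #521 matches #213: #521 ∉ external.
Suppose #213 ∉ shared: no assignment then satisfies all the clues, so #213 ∈ shared.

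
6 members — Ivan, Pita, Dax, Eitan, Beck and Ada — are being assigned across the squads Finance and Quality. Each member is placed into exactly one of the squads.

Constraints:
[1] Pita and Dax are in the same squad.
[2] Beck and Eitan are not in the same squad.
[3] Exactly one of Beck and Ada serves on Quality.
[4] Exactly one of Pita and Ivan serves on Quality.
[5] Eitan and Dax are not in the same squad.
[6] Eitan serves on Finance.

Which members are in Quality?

Quality = {Beck, Dax, Pita}

From (6): Eitan ∈ Finance.
(2): Beck ∉ Finance.
(5): Dax ∉ Finance.
Only one squad left: Dax ∈ Quality.
Only one squad left: Beck ∈ Quality.
(1): Pita matches Dax: Pita ∉ Finance.
(1): Pita matches Dax: Pita ∈ Quality.
(3) (exactly one): Ada ∉ Quality.
(4) (exactly one): Ivan ∉ Quality.
Only one squad left: Ivan ∈ Finance.
Only one squad left: Ada ∈ Finance.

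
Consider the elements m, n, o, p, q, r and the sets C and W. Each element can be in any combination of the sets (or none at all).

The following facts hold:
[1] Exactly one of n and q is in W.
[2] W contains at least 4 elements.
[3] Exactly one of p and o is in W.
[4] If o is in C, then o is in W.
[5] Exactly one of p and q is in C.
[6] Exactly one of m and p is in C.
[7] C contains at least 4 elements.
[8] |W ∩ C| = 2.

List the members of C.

C = {n, o, p, r}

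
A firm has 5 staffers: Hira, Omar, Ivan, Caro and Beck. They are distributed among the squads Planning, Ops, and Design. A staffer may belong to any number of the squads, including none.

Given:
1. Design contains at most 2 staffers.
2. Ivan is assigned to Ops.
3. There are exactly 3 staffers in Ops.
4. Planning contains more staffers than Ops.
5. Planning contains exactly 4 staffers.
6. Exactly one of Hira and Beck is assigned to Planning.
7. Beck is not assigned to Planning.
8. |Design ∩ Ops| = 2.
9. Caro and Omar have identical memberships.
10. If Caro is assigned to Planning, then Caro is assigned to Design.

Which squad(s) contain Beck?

Beck: none

From (2): Ivan ∈ Ops.
From (7): Beck ∉ Planning.
(5): only 4 candidates remain for Planning, so all are in.
(10): Caro ∈ Design.
(9): Omar matches Caro: Omar ∈ Design.
(1): Design already has 2, so the rest are out.
Suppose Beck ∈ Ops: no assignment then satisfies all the clues, so Beck ∉ Ops.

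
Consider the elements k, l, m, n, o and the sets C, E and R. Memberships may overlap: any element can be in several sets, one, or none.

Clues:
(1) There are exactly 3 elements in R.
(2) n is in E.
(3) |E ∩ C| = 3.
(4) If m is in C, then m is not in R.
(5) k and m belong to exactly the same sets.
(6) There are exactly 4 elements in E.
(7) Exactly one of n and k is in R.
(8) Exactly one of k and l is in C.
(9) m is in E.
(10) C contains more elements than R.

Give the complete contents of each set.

From (2): n ∈ E.
From (9): m ∈ E.
(5): k matches m: k ∈ E.
Suppose k ∉ C: no assignment then satisfies all the clues, so k ∈ C.

C = {k, m, n, o}; E = {k, l, m, n}; R = {l, n, o}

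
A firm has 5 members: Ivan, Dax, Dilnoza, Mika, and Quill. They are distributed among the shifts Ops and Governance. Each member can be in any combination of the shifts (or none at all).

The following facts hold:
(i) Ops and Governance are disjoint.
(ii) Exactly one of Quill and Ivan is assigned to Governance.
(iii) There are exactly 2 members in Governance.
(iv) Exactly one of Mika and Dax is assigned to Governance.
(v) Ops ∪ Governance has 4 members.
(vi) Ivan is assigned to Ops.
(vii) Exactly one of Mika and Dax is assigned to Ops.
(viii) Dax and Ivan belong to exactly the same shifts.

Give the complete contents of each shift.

Ops = {Dax, Ivan}; Governance = {Mika, Quill}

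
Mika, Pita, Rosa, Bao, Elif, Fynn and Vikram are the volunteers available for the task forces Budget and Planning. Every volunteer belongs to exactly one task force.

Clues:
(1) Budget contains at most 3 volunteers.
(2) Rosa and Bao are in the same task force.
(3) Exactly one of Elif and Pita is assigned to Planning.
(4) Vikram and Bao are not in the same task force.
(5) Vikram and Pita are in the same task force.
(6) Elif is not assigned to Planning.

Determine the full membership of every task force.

From (6): Elif ∉ Planning.
(3) (exactly one): Pita ∈ Planning.
(5): Vikram matches Pita: Vikram ∉ Budget.
(5): Vikram matches Pita: Vikram ∈ Planning.
Only one task force left: Elif ∈ Budget.
(4): Bao ∉ Planning.
Only one task force left: Bao ∈ Budget.
(2): Rosa matches Bao: Rosa ∈ Budget.
(1): Budget already has 3, so the rest are out.
Only one task force left: Mika ∈ Planning.
Only one task force left: Fynn ∈ Planning.

Budget = {Bao, Elif, Rosa}; Planning = {Fynn, Mika, Pita, Vikram}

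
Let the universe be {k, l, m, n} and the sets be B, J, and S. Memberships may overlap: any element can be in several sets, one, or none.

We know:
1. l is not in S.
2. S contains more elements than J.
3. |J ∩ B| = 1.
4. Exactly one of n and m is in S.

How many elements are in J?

1

From (1): l ∉ S.
Suppose k ∉ S: no assignment then satisfies all the clues, so k ∈ S.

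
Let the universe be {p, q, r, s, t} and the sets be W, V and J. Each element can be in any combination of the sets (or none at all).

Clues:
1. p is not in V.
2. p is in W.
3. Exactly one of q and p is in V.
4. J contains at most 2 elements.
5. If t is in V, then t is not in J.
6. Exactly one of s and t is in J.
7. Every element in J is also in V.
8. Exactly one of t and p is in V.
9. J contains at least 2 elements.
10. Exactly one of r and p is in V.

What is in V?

V = {q, r, s, t}

From (1): p ∉ V.
From (2): p ∈ W.
(3) (exactly one): q ∈ V.
(7) contrapositive: p ∉ J.
(8) (exactly one): t ∈ V.
(10) (exactly one): r ∈ V.
(5): t ∉ J.
(6) (exactly one): s ∈ J.
(7) with s ∈ J: s ∈ V.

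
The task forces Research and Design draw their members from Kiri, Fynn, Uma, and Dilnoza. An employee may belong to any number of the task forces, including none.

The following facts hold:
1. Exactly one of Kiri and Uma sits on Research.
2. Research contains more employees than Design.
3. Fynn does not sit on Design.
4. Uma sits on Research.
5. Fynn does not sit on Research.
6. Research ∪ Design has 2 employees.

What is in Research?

Research = {Dilnoza, Uma}

From (3): Fynn ∉ Design.
From (4): Uma ∈ Research.
From (5): Fynn ∉ Research.
(1) (exactly one): Kiri ∉ Research.
Suppose Dilnoza ∉ Research: no assignment then satisfies all the clues, so Dilnoza ∈ Research.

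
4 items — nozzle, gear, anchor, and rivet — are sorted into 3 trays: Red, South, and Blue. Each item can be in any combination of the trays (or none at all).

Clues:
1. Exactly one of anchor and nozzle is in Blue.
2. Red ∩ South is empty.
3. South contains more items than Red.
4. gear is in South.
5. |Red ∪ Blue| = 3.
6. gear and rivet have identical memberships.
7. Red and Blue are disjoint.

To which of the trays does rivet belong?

rivet: Blue, South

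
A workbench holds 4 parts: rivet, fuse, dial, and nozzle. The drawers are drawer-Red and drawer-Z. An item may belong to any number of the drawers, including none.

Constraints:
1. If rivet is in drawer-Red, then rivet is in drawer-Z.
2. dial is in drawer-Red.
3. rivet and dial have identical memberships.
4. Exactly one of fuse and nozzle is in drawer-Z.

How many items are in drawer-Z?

From (2): dial ∈ drawer-Red.
(3): rivet matches dial: rivet ∈ drawer-Red.
(1): rivet ∈ drawer-Z.
(3): dial matches rivet: dial ∈ drawer-Z.

3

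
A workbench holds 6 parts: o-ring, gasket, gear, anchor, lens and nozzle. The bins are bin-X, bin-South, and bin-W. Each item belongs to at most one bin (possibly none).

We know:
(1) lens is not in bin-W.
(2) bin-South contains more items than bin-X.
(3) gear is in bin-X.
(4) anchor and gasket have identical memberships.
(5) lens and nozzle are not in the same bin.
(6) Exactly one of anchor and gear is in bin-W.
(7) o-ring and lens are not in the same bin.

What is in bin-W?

From (1): lens ∉ bin-W.
From (3): gear ∈ bin-X.
(6) (exactly one): anchor ∈ bin-W.
(4): gasket matches anchor: gasket ∉ bin-X.
(4): gasket matches anchor: gasket ∉ bin-South.
(4): gasket matches anchor: gasket ∈ bin-W.
Suppose o-ring ∈ bin-W: no assignment then satisfies all the clues, so o-ring ∉ bin-W.

bin-W = {anchor, gasket}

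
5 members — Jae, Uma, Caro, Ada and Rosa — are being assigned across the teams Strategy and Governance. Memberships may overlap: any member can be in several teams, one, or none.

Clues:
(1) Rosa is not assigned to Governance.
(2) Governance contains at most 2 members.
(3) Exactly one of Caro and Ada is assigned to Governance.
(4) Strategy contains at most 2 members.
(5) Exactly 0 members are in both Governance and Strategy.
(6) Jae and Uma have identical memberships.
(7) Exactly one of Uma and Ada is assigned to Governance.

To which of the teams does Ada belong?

Ada: Governance

From (1): Rosa ∉ Governance.
Suppose Ada ∈ Strategy: no assignment then satisfies all the clues, so Ada ∉ Strategy.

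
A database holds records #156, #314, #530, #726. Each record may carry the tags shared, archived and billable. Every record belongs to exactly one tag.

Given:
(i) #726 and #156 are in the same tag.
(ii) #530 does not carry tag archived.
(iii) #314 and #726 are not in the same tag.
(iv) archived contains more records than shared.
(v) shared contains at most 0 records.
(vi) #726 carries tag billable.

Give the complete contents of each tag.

shared = {}; archived = {#314}; billable = {#156, #530, #726}

From (ii): #530 ∉ archived.
From (vi): #726 ∈ billable.
(i): #156 matches #726: #156 ∉ shared.
(i): #156 matches #726: #156 ∉ archived.
(i): #156 matches #726: #156 ∈ billable.
(iii): #314 ∉ billable.
(v): shared already has 0, so the rest are out.
Only one tag left: #314 ∈ archived.
Only one tag left: #530 ∈ billable.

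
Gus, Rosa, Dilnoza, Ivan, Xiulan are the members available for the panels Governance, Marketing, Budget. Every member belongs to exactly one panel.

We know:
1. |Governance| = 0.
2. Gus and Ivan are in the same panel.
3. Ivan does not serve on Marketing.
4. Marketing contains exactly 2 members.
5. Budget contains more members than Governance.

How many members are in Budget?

3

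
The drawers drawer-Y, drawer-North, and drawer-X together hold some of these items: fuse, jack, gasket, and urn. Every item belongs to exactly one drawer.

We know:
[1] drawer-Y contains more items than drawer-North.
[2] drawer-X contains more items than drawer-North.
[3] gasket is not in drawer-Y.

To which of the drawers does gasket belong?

gasket: drawer-X

From (3): gasket ∉ drawer-Y.
Suppose gasket ∈ drawer-North: no assignment then satisfies all the clues, so gasket ∉ drawer-North.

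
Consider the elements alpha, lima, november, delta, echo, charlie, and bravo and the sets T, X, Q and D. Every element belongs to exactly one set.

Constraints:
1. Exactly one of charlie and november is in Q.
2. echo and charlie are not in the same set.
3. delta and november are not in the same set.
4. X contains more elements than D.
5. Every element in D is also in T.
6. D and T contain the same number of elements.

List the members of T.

T = {}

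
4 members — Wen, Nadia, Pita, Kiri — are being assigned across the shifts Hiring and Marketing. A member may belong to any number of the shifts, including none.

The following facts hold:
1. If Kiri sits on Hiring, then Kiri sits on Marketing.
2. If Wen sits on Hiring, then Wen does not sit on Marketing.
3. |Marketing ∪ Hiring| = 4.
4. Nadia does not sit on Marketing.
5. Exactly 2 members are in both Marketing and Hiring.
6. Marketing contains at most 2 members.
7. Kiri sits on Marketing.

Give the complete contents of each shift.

Hiring = {Kiri, Nadia, Pita, Wen}; Marketing = {Kiri, Pita}

From (4): Nadia ∉ Marketing.
From (7): Kiri ∈ Marketing.
Suppose Wen ∉ Hiring: no assignment then satisfies all the clues, so Wen ∈ Hiring.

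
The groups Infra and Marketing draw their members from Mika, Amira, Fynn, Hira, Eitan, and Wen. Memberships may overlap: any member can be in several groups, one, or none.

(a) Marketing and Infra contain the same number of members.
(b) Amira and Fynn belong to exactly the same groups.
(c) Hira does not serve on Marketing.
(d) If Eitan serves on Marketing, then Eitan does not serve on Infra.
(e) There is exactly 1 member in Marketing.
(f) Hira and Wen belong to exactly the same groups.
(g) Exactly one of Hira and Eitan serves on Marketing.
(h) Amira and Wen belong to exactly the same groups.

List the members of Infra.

From (c): Hira ∉ Marketing.
(f): Wen matches Hira: Wen ∉ Marketing.
(g) (exactly one): Eitan ∈ Marketing.
(h): Amira matches Wen: Amira ∉ Marketing.
(b): Fynn matches Amira: Fynn ∉ Marketing.
(d): Eitan ∉ Infra.
(e): Marketing already has 1, so the rest are out.
Suppose Mika ∉ Infra: no assignment then satisfies all the clues, so Mika ∈ Infra.

Infra = {Mika}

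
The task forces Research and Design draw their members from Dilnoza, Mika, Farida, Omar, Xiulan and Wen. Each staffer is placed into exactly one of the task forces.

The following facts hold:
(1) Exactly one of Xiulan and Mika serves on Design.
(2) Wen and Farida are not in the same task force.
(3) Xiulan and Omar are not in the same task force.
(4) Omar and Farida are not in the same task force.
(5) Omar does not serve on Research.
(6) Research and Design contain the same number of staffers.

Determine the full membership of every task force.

From (5): Omar ∉ Research.
Only one task force left: Omar ∈ Design.
(3): Xiulan ∉ Design.
(4): Farida ∉ Design.
Only one task force left: Farida ∈ Research.
Only one task force left: Xiulan ∈ Research.
(1) (exactly one): Mika ∈ Design.
(2): Wen ∉ Research.
Only one task force left: Wen ∈ Design.
Suppose Dilnoza ∉ Research: no assignment then satisfies all the clues, so Dilnoza ∈ Research.

Research = {Dilnoza, Farida, Xiulan}; Design = {Mika, Omar, Wen}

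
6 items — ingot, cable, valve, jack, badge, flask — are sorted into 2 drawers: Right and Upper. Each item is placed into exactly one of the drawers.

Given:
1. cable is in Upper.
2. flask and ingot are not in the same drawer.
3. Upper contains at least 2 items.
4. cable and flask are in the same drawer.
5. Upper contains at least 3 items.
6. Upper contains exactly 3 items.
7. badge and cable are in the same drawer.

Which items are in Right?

Right = {ingot, jack, valve}

From (1): cable ∈ Upper.
(4): flask matches cable: flask ∉ Right.
(4): flask matches cable: flask ∈ Upper.
(7): badge matches cable: badge ∉ Right.
(7): badge matches cable: badge ∈ Upper.
(2): ingot ∉ Upper.
(6): Upper already has 3, so the rest are out.
Only one drawer left: ingot ∈ Right.
Only one drawer left: valve ∈ Right.
Only one drawer left: jack ∈ Right.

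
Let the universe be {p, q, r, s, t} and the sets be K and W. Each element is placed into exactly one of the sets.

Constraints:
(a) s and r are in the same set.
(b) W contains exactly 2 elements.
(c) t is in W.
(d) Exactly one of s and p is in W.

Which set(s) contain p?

p: W

From (c): t ∈ W.
Suppose p ∈ K: no assignment then satisfies all the clues, so p ∉ K.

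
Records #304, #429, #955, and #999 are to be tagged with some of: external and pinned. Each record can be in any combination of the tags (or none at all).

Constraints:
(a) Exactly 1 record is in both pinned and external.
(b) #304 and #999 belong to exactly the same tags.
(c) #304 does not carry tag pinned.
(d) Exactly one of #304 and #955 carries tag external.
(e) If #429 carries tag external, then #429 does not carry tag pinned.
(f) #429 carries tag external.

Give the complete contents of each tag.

external = {#429, #955}; pinned = {#955}

From (c): #304 ∉ pinned.
From (f): #429 ∈ external.
(b): #999 matches #304: #999 ∉ pinned.
(e): #429 ∉ pinned.
Suppose #304 ∈ external: no assignment then satisfies all the clues, so #304 ∉ external.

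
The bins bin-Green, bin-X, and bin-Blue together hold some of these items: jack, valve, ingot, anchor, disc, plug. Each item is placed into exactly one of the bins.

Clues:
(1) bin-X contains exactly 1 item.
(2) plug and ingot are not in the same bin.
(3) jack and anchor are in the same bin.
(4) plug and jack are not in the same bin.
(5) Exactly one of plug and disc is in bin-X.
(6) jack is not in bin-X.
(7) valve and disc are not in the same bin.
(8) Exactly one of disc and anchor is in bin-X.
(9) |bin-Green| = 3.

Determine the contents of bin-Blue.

bin-Blue = {plug, valve}

From (6): jack ∉ bin-X.
(3): anchor matches jack: anchor ∉ bin-X.
(8) (exactly one): disc ∈ bin-X.
(1): bin-X already has 1, so the rest are out.
Suppose jack ∈ bin-Blue: no assignment then satisfies all the clues, so jack ∉ bin-Blue.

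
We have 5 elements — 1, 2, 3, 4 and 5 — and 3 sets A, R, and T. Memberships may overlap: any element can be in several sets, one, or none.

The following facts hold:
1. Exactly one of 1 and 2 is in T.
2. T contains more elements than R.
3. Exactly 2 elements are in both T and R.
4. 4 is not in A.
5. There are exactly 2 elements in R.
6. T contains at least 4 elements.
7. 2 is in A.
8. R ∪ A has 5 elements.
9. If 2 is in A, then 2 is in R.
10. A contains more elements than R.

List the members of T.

T = {2, 3, 4, 5}

From (4): 4 ∉ A.
From (7): 2 ∈ A.
(9): 2 ∈ R.
Suppose 1 ∈ T: no assignment then satisfies all the clues, so 1 ∉ T.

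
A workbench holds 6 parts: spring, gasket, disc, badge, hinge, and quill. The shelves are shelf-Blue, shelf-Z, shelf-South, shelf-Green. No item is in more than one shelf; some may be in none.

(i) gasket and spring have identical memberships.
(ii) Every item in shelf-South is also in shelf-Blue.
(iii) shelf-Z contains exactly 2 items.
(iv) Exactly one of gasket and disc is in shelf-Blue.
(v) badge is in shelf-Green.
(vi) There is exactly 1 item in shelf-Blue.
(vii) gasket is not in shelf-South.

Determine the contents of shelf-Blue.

shelf-Blue = {disc}

From (v): badge ∈ shelf-Green.
From (vii): gasket ∉ shelf-South.
(i): spring matches gasket: spring ∉ shelf-South.
Suppose spring ∈ shelf-Blue: no assignment then satisfies all the clues, so spring ∉ shelf-Blue.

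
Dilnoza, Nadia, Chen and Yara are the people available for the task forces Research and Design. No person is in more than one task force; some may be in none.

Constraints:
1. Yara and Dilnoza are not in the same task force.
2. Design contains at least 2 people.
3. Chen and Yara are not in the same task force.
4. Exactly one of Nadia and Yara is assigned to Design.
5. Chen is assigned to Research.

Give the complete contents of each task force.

Research = {Chen}; Design = {Dilnoza, Nadia}

From (5): Chen ∈ Research.
(3): Yara ∉ Research.
Suppose Dilnoza ∈ Research: no assignment then satisfies all the clues, so Dilnoza ∉ Research.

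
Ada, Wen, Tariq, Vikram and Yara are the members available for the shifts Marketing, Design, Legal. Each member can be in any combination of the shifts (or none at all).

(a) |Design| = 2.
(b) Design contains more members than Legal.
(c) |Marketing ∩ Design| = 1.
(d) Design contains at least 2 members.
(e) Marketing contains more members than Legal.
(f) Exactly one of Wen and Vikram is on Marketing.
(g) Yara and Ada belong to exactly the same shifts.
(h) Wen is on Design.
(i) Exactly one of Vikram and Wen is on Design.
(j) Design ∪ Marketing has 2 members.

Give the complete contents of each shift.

Marketing = {Wen}; Design = {Tariq, Wen}; Legal = {}

From (h): Wen ∈ Design.
(i) (exactly one): Vikram ∉ Design.
Suppose Ada ∈ Marketing: no assignment then satisfies all the clues, so Ada ∉ Marketing.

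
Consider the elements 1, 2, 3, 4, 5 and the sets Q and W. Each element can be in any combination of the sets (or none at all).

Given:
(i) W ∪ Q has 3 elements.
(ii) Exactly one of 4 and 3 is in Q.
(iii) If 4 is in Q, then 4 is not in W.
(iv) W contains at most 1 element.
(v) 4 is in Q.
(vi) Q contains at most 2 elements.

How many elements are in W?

1

From (v): 4 ∈ Q.
(ii) (exactly one): 3 ∉ Q.
(iii): 4 ∉ W.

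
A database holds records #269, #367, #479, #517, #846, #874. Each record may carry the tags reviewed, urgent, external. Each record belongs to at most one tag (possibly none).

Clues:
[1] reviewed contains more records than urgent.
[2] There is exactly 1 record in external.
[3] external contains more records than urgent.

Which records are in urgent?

urgent = {}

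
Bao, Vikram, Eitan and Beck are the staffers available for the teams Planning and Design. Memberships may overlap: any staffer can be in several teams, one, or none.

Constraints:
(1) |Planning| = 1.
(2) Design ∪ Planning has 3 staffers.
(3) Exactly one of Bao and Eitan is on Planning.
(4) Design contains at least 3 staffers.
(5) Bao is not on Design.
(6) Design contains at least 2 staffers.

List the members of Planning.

Planning = {Eitan}

From (5): Bao ∉ Design.
(4): only 3 candidates remain for Design, so all are in.
Suppose Bao ∈ Planning: no assignment then satisfies all the clues, so Bao ∉ Planning.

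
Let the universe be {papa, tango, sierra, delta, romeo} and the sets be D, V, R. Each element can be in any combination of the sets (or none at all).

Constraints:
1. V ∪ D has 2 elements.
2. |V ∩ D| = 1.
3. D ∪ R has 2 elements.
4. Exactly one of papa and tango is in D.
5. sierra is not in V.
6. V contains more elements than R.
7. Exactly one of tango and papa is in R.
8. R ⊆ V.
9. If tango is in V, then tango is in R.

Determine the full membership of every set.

D = {papa}; V = {papa, tango}; R = {tango}

From (5): sierra ∉ V.
(8) contrapositive: sierra ∉ R.
Suppose papa ∉ D: no assignment then satisfies all the clues, so papa ∈ D.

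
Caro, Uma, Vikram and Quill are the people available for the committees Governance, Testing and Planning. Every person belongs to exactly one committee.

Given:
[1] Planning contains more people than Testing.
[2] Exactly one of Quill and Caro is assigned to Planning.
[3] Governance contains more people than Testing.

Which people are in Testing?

Testing = {}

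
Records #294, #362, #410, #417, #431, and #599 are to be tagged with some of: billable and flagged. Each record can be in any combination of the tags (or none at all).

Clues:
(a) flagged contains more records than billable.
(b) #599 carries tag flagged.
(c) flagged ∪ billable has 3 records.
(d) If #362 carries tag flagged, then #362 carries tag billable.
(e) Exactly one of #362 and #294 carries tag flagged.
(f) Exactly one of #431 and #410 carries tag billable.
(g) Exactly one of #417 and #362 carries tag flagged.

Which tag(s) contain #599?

From (b): #599 ∈ flagged.
Suppose #599 ∈ billable: no assignment then satisfies all the clues, so #599 ∉ billable.

#599: flagged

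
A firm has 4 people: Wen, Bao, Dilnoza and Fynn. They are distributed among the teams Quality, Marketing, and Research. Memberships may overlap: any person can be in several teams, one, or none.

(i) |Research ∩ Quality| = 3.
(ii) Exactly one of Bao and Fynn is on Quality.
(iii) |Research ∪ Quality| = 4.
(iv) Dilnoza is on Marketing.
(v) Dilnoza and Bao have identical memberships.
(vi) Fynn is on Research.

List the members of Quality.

Quality = {Bao, Dilnoza, Wen}

From (iv): Dilnoza ∈ Marketing.
From (vi): Fynn ∈ Research.
(v): Bao matches Dilnoza: Bao ∈ Marketing.
Suppose Wen ∉ Quality: no assignment then satisfies all the clues, so Wen ∈ Quality.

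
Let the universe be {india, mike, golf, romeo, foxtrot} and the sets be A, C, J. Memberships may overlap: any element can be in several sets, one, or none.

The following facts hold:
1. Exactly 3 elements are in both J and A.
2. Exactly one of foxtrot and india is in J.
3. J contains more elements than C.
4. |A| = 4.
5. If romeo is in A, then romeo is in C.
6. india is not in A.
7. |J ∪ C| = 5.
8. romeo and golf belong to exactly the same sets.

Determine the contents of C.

C = {foxtrot, golf, romeo}

From (6): india ∉ A.
(4): only 4 candidates remain for A, so all are in.
(5): romeo ∈ C.
(8): golf matches romeo: golf ∈ C.
Suppose india ∈ C: no assignment then satisfies all the clues, so india ∉ C.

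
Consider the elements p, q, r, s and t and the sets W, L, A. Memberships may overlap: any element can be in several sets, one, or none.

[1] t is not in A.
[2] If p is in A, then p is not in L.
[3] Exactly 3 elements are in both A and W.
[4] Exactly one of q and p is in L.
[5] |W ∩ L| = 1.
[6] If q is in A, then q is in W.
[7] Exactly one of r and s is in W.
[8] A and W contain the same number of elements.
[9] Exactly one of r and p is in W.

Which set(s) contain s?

s: A, W

From (1): t ∉ A.
Suppose s ∉ W: no assignment then satisfies all the clues, so s ∈ W.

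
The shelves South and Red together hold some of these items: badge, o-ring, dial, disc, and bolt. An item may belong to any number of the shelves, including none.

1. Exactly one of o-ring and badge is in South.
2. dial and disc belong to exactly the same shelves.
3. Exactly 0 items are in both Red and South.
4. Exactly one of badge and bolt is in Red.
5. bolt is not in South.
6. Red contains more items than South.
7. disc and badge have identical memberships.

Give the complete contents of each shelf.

South = {o-ring}; Red = {badge, dial, disc}

From (5): bolt ∉ South.
Suppose badge ∈ South: no assignment then satisfies all the clues, so badge ∉ South.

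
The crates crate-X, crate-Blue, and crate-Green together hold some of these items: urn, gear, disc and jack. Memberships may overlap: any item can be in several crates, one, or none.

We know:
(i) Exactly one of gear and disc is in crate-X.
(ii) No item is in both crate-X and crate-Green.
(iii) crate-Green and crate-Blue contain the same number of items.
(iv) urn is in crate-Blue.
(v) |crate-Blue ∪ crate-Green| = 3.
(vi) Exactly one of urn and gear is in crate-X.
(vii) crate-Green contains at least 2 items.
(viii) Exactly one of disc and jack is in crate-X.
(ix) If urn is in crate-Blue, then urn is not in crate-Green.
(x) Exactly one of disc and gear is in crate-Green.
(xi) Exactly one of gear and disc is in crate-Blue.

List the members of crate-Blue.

crate-Blue = {gear, urn}

From (iv): urn ∈ crate-Blue.
(ix): urn ∉ crate-Green.
Suppose gear ∉ crate-Blue: no assignment then satisfies all the clues, so gear ∈ crate-Blue.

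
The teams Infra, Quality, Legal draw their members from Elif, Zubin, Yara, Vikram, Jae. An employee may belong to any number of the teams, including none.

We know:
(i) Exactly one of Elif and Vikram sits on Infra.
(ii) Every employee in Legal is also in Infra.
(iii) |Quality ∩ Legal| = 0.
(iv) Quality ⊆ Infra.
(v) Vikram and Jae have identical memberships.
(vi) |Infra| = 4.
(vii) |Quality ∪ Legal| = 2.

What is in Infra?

Infra = {Jae, Vikram, Yara, Zubin}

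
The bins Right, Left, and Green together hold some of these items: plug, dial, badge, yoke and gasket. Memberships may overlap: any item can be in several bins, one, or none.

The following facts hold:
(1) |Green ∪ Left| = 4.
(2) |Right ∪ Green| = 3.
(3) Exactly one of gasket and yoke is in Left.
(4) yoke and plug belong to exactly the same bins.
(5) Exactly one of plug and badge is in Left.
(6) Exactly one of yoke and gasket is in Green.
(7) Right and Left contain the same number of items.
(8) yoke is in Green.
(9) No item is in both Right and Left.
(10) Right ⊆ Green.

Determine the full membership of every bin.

Right = {plug, yoke}; Left = {badge, gasket}; Green = {badge, plug, yoke}

From (8): yoke ∈ Green.
(4): plug matches yoke: plug ∈ Green.
(6) (exactly one): gasket ∉ Green.
(10) contrapositive: gasket ∉ Right.
Suppose plug ∉ Right: no assignment then satisfies all the clues, so plug ∈ Right.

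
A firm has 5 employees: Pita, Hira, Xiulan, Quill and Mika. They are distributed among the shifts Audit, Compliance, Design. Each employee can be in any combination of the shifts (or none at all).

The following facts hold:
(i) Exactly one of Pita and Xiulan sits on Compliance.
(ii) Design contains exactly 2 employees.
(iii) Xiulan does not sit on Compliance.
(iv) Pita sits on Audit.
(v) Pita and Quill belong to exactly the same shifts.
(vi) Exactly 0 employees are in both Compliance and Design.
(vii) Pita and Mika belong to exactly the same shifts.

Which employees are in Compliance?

From (iii): Xiulan ∉ Compliance.
From (iv): Pita ∈ Audit.
(i) (exactly one): Pita ∈ Compliance.
(v): Quill matches Pita: Quill ∈ Audit.
(v): Quill matches Pita: Quill ∈ Compliance.
(vii): Mika matches Pita: Mika ∈ Audit.
(vii): Mika matches Pita: Mika ∈ Compliance.
Suppose Hira ∈ Compliance: no assignment then satisfies all the clues, so Hira ∉ Compliance.

Compliance = {Mika, Pita, Quill}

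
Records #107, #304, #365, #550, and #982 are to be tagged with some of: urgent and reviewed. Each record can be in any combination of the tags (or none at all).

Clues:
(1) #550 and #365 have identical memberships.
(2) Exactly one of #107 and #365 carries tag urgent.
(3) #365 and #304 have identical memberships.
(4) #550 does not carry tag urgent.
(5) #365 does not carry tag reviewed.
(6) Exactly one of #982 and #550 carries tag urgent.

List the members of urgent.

From (4): #550 ∉ urgent.
From (5): #365 ∉ reviewed.
(1): #365 matches #550: #365 ∉ urgent.
(1): #550 matches #365: #550 ∉ reviewed.
(2) (exactly one): #107 ∈ urgent.
(3): #304 matches #365: #304 ∉ urgent.
(3): #304 matches #365: #304 ∉ reviewed.
(6) (exactly one): #982 ∈ urgent.

urgent = {#107, #982}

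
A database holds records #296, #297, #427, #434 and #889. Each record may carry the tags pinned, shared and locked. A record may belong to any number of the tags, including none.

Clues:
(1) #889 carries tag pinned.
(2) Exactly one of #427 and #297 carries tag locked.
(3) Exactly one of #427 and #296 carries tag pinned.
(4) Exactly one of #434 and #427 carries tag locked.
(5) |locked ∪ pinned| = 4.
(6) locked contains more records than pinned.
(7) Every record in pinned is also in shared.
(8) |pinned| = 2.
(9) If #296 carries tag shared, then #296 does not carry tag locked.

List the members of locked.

locked = {#297, #434, #889}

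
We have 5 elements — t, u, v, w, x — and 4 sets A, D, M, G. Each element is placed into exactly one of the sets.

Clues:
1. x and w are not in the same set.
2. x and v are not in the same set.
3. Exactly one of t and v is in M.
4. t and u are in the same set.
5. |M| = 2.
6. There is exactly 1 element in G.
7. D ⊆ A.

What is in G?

G = {x}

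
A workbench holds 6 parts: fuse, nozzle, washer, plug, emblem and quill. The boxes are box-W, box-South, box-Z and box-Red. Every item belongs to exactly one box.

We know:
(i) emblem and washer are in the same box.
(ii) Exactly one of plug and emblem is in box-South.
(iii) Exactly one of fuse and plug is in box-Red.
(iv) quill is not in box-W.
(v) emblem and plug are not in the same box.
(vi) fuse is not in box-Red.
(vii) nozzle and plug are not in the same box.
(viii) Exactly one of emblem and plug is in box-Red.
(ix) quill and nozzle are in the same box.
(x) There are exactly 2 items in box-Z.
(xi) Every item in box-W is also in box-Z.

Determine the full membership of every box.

box-W = {}; box-South = {emblem, fuse, washer}; box-Z = {nozzle, quill}; box-Red = {plug}

From (iv): quill ∉ box-W.
From (vi): fuse ∉ box-Red.
(iii) (exactly one): plug ∈ box-Red.
(v): emblem ∉ box-Red.
(vii): nozzle ∉ box-Red.
(ix): nozzle matches quill: nozzle ∉ box-W.
(ix): quill matches nozzle: quill ∉ box-Red.
(i): washer matches emblem: washer ∉ box-Red.
(ii) (exactly one): emblem ∈ box-South.
(i): washer matches emblem: washer ∉ box-W.
(i): washer matches emblem: washer ∈ box-South.
Suppose fuse ∈ box-W: no assignment then satisfies all the clues, so fuse ∉ box-W.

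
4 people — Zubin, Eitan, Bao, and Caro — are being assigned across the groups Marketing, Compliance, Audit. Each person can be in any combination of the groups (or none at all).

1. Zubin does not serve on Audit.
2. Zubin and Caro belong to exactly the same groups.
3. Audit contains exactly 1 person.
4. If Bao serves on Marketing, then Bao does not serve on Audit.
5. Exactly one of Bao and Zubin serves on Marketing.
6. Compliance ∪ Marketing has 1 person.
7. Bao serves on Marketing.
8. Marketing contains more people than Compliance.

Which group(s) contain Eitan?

Eitan: Audit

From (1): Zubin ∉ Audit.
From (7): Bao ∈ Marketing.
(2): Caro matches Zubin: Caro ∉ Audit.
(4): Bao ∉ Audit.
(5) (exactly one): Zubin ∉ Marketing.
(2): Caro matches Zubin: Caro ∉ Marketing.
(3): only 1 candidates remain for Audit, so all are in.
Suppose Eitan ∈ Marketing: no assignment then satisfies all the clues, so Eitan ∉ Marketing.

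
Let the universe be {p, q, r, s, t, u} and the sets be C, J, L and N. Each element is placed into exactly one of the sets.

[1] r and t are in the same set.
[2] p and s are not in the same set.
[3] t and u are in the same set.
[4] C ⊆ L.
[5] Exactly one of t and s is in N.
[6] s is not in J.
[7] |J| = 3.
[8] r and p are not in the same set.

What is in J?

J = {r, t, u}

From (6): s ∉ J.
Suppose p ∈ J: no assignment then satisfies all the clues, so p ∉ J.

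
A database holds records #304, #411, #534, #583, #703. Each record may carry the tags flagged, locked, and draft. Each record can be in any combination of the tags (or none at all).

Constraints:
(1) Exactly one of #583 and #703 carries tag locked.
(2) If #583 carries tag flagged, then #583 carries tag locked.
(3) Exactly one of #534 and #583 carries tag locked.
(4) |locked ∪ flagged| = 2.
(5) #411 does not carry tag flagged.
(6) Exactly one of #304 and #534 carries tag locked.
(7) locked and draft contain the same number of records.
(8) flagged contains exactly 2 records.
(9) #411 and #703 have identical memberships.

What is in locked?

locked = {#304, #583}

From (5): #411 ∉ flagged.
(9): #703 matches #411: #703 ∉ flagged.
Suppose #304 ∉ locked: no assignment then satisfies all the clues, so #304 ∈ locked.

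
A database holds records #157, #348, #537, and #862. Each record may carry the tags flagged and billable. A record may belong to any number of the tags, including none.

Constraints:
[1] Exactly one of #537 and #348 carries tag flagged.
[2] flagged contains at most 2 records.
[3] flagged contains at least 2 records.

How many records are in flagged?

2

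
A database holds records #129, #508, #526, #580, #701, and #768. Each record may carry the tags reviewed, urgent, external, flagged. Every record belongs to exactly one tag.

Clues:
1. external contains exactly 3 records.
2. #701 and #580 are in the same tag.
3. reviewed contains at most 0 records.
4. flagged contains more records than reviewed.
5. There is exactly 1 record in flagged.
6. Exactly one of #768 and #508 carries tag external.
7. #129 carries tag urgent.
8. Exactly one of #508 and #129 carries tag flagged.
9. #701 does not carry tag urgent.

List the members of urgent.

urgent = {#129, #526}

From (7): #129 ∈ urgent.
From (9): #701 ∉ urgent.
(2): #580 matches #701: #580 ∉ urgent.
(3): reviewed already has 0, so the rest are out.
(8) (exactly one): #508 ∈ flagged.
(5): flagged already has 1, so the rest are out.
(6) (exactly one): #768 ∈ external.
Only one tag left: #580 ∈ external.
Only one tag left: #701 ∈ external.
(1): external already has 3, so the rest are out.
Only one tag left: #526 ∈ urgent.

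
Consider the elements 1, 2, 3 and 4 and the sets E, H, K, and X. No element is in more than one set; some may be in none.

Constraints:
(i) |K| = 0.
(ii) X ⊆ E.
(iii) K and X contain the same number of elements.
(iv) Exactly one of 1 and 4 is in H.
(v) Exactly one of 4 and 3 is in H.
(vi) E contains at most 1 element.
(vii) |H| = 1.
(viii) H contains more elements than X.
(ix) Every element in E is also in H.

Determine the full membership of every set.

(i): K already has 0, so the rest are out.
Suppose 1 ∈ E: no assignment then satisfies all the clues, so 1 ∉ E.

E = {}; H = {4}; K = {}; X = {}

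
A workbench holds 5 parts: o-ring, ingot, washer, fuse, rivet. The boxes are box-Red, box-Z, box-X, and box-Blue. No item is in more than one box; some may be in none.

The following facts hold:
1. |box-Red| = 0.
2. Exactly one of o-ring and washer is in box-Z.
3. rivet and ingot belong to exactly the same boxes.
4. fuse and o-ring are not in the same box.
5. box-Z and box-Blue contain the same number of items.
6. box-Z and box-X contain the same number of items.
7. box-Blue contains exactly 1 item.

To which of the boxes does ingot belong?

ingot: none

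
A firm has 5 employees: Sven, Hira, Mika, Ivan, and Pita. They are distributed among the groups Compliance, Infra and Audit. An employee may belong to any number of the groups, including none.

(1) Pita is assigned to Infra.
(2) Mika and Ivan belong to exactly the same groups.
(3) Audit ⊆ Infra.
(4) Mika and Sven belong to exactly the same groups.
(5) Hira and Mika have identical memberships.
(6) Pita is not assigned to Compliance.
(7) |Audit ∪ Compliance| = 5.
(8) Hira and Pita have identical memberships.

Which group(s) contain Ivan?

From (1): Pita ∈ Infra.
From (6): Pita ∉ Compliance.
(8): Hira matches Pita: Hira ∉ Compliance.
(8): Hira matches Pita: Hira ∈ Infra.
(5): Mika matches Hira: Mika ∉ Compliance.
(5): Mika matches Hira: Mika ∈ Infra.
(2): Ivan matches Mika: Ivan ∉ Compliance.
(2): Ivan matches Mika: Ivan ∈ Infra.
(4): Sven matches Mika: Sven ∉ Compliance.
(4): Sven matches Mika: Sven ∈ Infra.
Suppose Ivan ∉ Audit: no assignment then satisfies all the clues, so Ivan ∈ Audit.

Ivan: Audit, Infra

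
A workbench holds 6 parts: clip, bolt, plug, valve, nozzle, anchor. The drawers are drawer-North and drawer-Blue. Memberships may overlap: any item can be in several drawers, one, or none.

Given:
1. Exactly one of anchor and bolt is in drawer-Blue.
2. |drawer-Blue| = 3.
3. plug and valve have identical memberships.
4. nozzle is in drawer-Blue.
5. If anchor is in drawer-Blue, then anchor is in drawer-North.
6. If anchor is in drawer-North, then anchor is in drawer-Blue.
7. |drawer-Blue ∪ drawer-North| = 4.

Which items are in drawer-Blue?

From (4): nozzle ∈ drawer-Blue.
Suppose clip ∉ drawer-Blue: no assignment then satisfies all the clues, so clip ∈ drawer-Blue.

drawer-Blue = {anchor, clip, nozzle}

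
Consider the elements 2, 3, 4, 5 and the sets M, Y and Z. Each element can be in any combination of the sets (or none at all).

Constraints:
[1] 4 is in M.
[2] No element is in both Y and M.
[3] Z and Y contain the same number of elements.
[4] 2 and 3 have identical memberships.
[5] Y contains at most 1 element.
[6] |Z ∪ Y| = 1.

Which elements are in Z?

Z = {5}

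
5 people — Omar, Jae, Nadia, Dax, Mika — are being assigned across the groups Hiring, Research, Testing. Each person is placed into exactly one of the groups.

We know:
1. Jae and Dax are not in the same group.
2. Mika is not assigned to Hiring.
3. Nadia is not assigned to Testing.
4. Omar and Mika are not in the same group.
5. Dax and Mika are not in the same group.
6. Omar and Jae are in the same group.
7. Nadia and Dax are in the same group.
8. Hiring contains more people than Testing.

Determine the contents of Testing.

From (2): Mika ∉ Hiring.
From (3): Nadia ∉ Testing.
(7): Dax matches Nadia: Dax ∉ Testing.
Suppose Omar ∈ Testing: no assignment then satisfies all the clues, so Omar ∉ Testing.

Testing = {Mika}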